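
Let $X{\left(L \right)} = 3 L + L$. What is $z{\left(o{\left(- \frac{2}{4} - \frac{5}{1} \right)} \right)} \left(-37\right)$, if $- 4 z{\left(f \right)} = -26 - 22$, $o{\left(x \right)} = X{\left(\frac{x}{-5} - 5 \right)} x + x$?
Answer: $-444$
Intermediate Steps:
$X{\left(L \right)} = 4 L$
$o{\left(x \right)} = x + x \left(-20 - \frac{4 x}{5}\right)$ ($o{\left(x \right)} = 4 \left(\frac{x}{-5} - 5\right) x + x = 4 \left(x \left(- \frac{1}{5}\right) - 5\right) x + x = 4 \left(- \frac{x}{5} - 5\right) x + x = 4 \left(-5 - \frac{x}{5}\right) x + x = \left(-20 - \frac{4 x}{5}\right) x + x = x \left(-20 - \frac{4 x}{5}\right) + x = x + x \left(-20 - \frac{4 x}{5}\right)$)
$z{\left(f \right)} = 12$ ($z{\left(f \right)} = - \frac{-26 - 22}{4} = \left(- \frac{1}{4}\right) \left(-48\right) = 12$)
$z{\left(o{\left(- \frac{2}{4} - \frac{5}{1} \right)} \right)} \left(-37\right) = 12 \left(-37\right) = -444$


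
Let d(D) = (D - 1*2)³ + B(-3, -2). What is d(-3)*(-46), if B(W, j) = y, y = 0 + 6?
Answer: 5474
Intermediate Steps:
y = 6
B(W, j) = 6
d(D) = 6 + (-2 + D)³ (d(D) = (D - 1*2)³ + 6 = (D - 2)³ + 6 = (-2 + D)³ + 6 = 6 + (-2 + D)³)
d(-3)*(-46) = (6 + (-2 - 3)³)*(-46) = (6 + (-5)³)*(-46) = (6 - 125)*(-46) = -119*(-46) = 5474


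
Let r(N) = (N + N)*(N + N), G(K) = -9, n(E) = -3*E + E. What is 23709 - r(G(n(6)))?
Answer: 23385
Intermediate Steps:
n(E) = -2*E
r(N) = 4*N² (r(N) = (2*N)*(2*N) = 4*N²)
23709 - r(G(n(6))) = 23709 - 4*(-9)² = 23709 - 4*81 = 23709 - 1*324 = 23709 - 324 = 23385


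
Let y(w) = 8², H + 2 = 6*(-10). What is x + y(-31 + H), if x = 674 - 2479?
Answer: -1741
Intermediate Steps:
H = -62 (H = -2 + 6*(-10) = -2 - 60 = -62)
y(w) = 64
x = -1805
x + y(-31 + H) = -1805 + 64 = -1741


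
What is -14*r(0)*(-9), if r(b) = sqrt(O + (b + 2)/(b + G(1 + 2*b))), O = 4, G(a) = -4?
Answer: 63*sqrt(14) ≈ 235.72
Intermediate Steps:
r(b) = sqrt(4 + (2 + b)/(-4 + b)) (r(b) = sqrt(4 + (b + 2)/(b - 4)) = sqrt(4 + (2 + b)/(-4 + b)))
-14*r(0)*(-9) = -14*sqrt(14)*sqrt(-1/(-4 + 0))*(-9) = -14*sqrt(14)*sqrt(-1/(-4))*(-9) = -14*sqrt(14)/2*(-9) = -7*sqrt(14)*(-9) = 63*sqrt(14)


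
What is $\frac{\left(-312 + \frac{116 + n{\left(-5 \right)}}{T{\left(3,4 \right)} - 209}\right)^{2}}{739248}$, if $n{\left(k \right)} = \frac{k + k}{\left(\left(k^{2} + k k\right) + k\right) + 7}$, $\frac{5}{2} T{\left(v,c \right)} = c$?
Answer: $\frac{71017682985601}{537395922578112} \approx 0.13215$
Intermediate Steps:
$T{\left(v,c \right)} = \frac{2 c}{5}$
$n{\left(k \right)} = \frac{2 k}{7 + k + 2 k^{2}}$ ($n{\left(k \right)} = \frac{2 k}{\left(\left(k^{2} + k^{2}\right) + k\right) + 7} = \frac{2 k}{\left(2 k^{2} + k\right) + 7} = \frac{2 k}{\left(k + 2 k^{2}\right) + 7} = \frac{2 k}{7 + k + 2 k^{2}}$)
$\frac{\left(-312 + \frac{116 + n{\left(-5 \right)}}{T{\left(3,4 \right)} - 209}\right)^{2}}{739248} = \frac{\left(-312 + \frac{116 + 2 \left(-5\right) \frac{1}{7 - 5 + 2 \left(-5\right)^{2}}}{\frac{2}{5} \cdot 4 - 209}\right)^{2}}{739248} = \left(-312 + \frac{116 + 2 \left(-5\right) \frac{1}{7 - 5 + 2 \cdot 25}}{\frac{8}{5} - 209}\right)^{2} \cdot \frac{1}{739248} = \left(-312 + \frac{116 + 2 \left(-5\right) \frac{1}{7 - 5 + 50}}{- \frac{1037}{5}}\right)^{2} \cdot \frac{1}{739248} = \left(-312 + \left(116 + 2 \left(-5\right) \frac{1}{52}\right) \left(- \frac{5}{1037}\right)\right)^{2} \cdot \frac{1}{739248} = \left(-312 + \left(116 - \frac{5}{26}\right) \left(- \frac{5}{1037}\right)\right)^{2} \cdot \frac{1}{739248} = \left(-312 + \frac{3011}{26} \left(- \frac{5}{1037}\right)\right)^{2} \cdot \frac{1}{739248} = \left(-312 - \frac{15055}{26962}\right)^{2} \cdot \frac{1}{739248} = \left(- \frac{8427199}{26962}\right)^{2} \cdot \frac{1}{739248} = \frac{71017682985601}{726949444} \cdot \frac{1}{739248} = \frac{71017682985601}{537395922578112}$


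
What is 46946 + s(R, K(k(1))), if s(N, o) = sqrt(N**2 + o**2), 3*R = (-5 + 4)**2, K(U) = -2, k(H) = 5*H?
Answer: 46946 + sqrt(37)/3 ≈ 46948.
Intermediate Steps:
R = 1/3 (R = (-5 + 4)**2/3 = (1/3)*(-1)**2 = (1/3)*1 = 1/3 ≈ 0.33333)
46946 + s(R, K(k(1))) = 46946 + sqrt((1/3)**2 + (-2)**2) = 46946 + sqrt(1/9 + 4) = 46946 + sqrt(37/9) = 46946 + sqrt(37)/3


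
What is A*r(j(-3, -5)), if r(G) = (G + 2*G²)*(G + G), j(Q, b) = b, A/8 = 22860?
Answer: -82296000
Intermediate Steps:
A = 182880 (A = 8*22860 = 182880)
r(G) = 2*G*(G + 2*G²) (r(G) = (G + 2*G²)*(2*G) = 2*G*(G + 2*G²))
A*r(j(-3, -5)) = 182880*((-5)²*(2 + 4*(-5))) = 182880*(25*(2 - 20)) = 182880*(25*(-18)) = 182880*(-450) = -82296000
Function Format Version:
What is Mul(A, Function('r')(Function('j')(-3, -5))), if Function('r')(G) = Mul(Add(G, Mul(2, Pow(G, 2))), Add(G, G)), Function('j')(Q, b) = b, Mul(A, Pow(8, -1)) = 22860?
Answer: -82296000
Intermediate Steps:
A = 182880 (A = Mul(8, 22860) = 182880)
Function('r')(G) = Mul(2, G, Add(G, Mul(2, Pow(G, 2)))) (Function('r')(G) = Mul(Add(G, Mul(2, Pow(G, 2))), Mul(2, G)) = Mul(2, G, Add(G, Mul(2, Pow(G, 2)))))
Mul(A, Function('r')(Function('j')(-3, -5))) = Mul(182880, Mul(Pow(-5, 2), Add(2, Mul(4, -5)))) = Mul(182880, Mul(25, Add(2, -20))) = Mul(182880, Mul(25, -18)) = Mul(182880, -450) = -82296000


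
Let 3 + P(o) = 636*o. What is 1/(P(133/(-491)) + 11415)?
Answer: 491/5518704 ≈ 8.8970e-5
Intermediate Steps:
P(o) = -3 + 636*o
1/(P(133/(-491)) + 11415) = 1/((-3 + 636*(133/(-491))) + 11415) = 1/((-3 + 636*(133*(-1/491))) + 11415) = 1/((-3 + 636*(-133/491)) + 11415) = 1/((-3 - 84588/491) + 11415) = 1/(-86061/491 + 11415) = 1/(5518704/491) = 491/5518704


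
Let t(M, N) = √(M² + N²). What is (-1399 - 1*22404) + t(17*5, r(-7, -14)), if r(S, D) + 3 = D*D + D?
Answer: -23803 + √39266 ≈ -23605.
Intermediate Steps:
r(S, D) = -3 + D + D² (r(S, D) = -3 + (D*D + D) = -3 + (D² + D) = -3 + (D + D²) = -3 + D + D²)
(-1399 - 1*22404) + t(17*5, r(-7, -14)) = (-1399 - 1*22404) + √((17*5)² + (-3 - 14 + (-14)²)²) = (-1399 - 22404) + √(85² + (-3 - 14 + 196)²) = -23803 + √(7225 + 179²) = -23803 + √(7225 + 32041) = -23803 + √39266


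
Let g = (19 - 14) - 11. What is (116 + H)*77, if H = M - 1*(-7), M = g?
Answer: 9009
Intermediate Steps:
g = -6 (g = 5 - 11 = -6)
M = -6
H = 1 (H = -6 - 1*(-7) = -6 + 7 = 1)
(116 + H)*77 = (116 + 1)*77 = 117*77 = 9009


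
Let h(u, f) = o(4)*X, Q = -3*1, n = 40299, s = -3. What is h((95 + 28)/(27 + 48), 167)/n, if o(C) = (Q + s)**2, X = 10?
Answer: 120/13433 ≈ 0.0089332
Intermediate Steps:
Q = -3
o(C) = 36 (o(C) = (-3 - 3)**2 = (-6)**2 = 36)
h(u, f) = 360 (h(u, f) = 36*10 = 360)
h((95 + 28)/(27 + 48), 167)/n = 360/40299 = 360*(1/40299) = 120/13433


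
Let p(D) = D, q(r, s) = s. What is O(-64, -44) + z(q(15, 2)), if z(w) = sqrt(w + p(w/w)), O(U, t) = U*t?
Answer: 2816 + sqrt(3) ≈ 2817.7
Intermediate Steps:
z(w) = sqrt(1 + w) (z(w) = sqrt(w + w/w) = sqrt(w + 1) = sqrt(1 + w))
O(-64, -44) + z(q(15, 2)) = -64*(-44) + sqrt(1 + 2) = 2816 + sqrt(3)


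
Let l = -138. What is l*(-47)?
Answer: 6486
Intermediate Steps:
l*(-47) = -138*(-47) = 6486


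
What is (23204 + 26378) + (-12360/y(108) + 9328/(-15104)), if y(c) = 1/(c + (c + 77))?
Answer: -3371872295/944 ≈ -3.5719e+6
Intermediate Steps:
y(c) = 1/(77 + 2*c) (y(c) = 1/(c + (77 + c)) = 1/(77 + 2*c))
(23204 + 26378) + (-12360/y(108) + 9328/(-15104)) = (23204 + 26378) + (-12360/(1/(77 + 2*108)) + 9328/(-15104)) = 49582 + (-12360/(1/(77 + 216)) + 9328*(-1/15104)) = 49582 + (-12360/(1/293) - 583/944) = 49582 + (-12360/1/293 - 583/944) = 49582 + (-12360*293 - 583/944) = 49582 + (-3621480 - 583/944) = 49582 - 3418677703/944 = -3371872295/944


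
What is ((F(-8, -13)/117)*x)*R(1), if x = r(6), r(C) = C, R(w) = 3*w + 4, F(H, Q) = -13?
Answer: -14/3 ≈ -4.6667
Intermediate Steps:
R(w) = 4 + 3*w
x = 6
((F(-8, -13)/117)*x)*R(1) = (-13/117*6)*(4 + 3*1) = (-13*1/117*6)*(4 + 3) = -⅑*6*7 = -⅔*7 = -14/3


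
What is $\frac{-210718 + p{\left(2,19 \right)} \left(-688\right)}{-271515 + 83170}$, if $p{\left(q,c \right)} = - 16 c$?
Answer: $\frac{1566}{188345} \approx 0.0083145$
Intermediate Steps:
$\frac{-210718 + p{\left(2,19 \right)} \left(-688\right)}{-271515 + 83170} = \frac{-210718 + \left(-16\right) 19 \left(-688\right)}{-271515 + 83170} = \frac{-210718 - -209152}{-188345} = \left(-210718 + 209152\right) \left(- \frac{1}{188345}\right) = \left(-1566\right) \left(- \frac{1}{188345}\right) = \frac{1566}{188345}$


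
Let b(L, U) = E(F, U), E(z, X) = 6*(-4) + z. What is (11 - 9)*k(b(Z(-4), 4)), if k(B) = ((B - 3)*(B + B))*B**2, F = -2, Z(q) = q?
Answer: 2038816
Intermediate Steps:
E(z, X) = -24 + z
b(L, U) = -26 (b(L, U) = -24 - 2 = -26)
k(B) = 2*B**3*(-3 + B) (k(B) = ((-3 + B)*(2*B))*B**2 = (2*B*(-3 + B))*B**2 = 2*B**3*(-3 + B))
(11 - 9)*k(b(Z(-4), 4)) = (11 - 9)*(2*(-26)**3*(-3 - 26)) = 2*(2*(-17576)*(-29)) = 2*1019408 = 2038816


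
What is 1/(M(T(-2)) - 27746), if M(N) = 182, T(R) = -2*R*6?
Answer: -1/27564 ≈ -3.6279e-5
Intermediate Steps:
T(R) = -12*R
1/(M(T(-2)) - 27746) = 1/(182 - 27746) = 1/(-27564) = -1/27564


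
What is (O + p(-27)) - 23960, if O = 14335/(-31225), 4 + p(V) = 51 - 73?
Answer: -149795437/6245 ≈ -23986.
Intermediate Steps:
p(V) = -26 (p(V) = -4 + (51 - 73) = -4 - 22 = -26)
O = -2867/6245 (O = 14335*(-1/31225) = -2867/6245 ≈ -0.45909)
(O + p(-27)) - 23960 = (-2867/6245 - 26) - 23960 = -165237/6245 - 23960 = -149795437/6245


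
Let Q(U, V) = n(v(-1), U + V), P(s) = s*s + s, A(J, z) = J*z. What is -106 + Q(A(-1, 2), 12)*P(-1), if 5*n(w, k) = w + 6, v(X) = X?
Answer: -106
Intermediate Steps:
n(w, k) = 6/5 + w/5 (n(w, k) = (w + 6)/5 = (6 + w)/5 = 6/5 + w/5)
P(s) = s + s**2 (P(s) = s**2 + s = s + s**2)
Q(U, V) = 1 (Q(U, V) = 6/5 + (1/5)*(-1) = 6/5 - 1/5 = 1)
-106 + Q(A(-1, 2), 12)*P(-1) = -106 + 1*(-(1 - 1)) = -106 + 1*(-1*0) = -106 + 1*0 = -106 + 0 = -106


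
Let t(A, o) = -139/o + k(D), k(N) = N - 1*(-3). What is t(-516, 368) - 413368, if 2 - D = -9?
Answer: -152114411/368 ≈ -4.1335e+5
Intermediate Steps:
D = 11 (D = 2 - 1*(-9) = 2 + 9 = 11)
k(N) = 3 + N (k(N) = N + 3 = 3 + N)
t(A, o) = 14 - 139/o (t(A, o) = -139/o + (3 + 11) = -139/o + 14 = 14 - 139/o)
t(-516, 368) - 413368 = (14 - 139/368) - 413368 = 5013/368 - 413368 = -152114411/368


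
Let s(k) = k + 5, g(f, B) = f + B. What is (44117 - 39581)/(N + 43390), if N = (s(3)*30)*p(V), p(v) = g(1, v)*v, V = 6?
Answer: 2268/26735 ≈ 0.084833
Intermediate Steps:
g(f, B) = B + f
s(k) = 5 + k
p(v) = v*(1 + v) (p(v) = (v + 1)*v = (1 + v)*v = v*(1 + v))
N = 10080 (N = ((5 + 3)*30)*(6*(1 + 6)) = (8*30)*(6*7) = 240*42 = 10080)
(44117 - 39581)/(N + 43390) = (44117 - 39581)/(10080 + 43390) = 4536/53470 = 4536*(1/53470) = 2268/26735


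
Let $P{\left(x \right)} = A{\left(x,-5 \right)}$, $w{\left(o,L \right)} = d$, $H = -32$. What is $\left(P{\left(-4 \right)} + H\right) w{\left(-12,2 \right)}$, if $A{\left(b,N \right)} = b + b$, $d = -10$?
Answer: $400$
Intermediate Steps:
$w{\left(o,L \right)} = -10$
$A{\left(b,N \right)} = 2 b$
$P{\left(x \right)} = 2 x$
$\left(P{\left(-4 \right)} + H\right) w{\left(-12,2 \right)} = \left(2 \left(-4\right) - 32\right) \left(-10\right) = \left(-8 - 32\right) \left(-10\right) = \left(-40\right) \left(-10\right) = 400$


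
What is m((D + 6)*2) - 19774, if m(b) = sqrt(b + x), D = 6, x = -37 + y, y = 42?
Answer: -19774 + sqrt(29) ≈ -19769.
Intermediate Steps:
x = 5 (x = -37 + 42 = 5)
m(b) = sqrt(5 + b) (m(b) = sqrt(b + 5) = sqrt(5 + b))
m((D + 6)*2) - 19774 = sqrt(5 + (6 + 6)*2) - 19774 = sqrt(5 + 12*2) - 19774 = sqrt(5 + 24) - 19774 = sqrt(29) - 19774 = -19774 + sqrt(29)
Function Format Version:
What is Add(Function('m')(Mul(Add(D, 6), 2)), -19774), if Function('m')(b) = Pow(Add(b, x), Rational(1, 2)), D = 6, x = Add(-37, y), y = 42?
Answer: Add(-19774, Pow(29, Rational(1, 2))) ≈ -19769.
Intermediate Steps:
x = 5 (x = Add(-37, 42) = 5)
Function('m')(b) = Pow(Add(5, b), Rational(1, 2)) (Function('m')(b) = Pow(Add(b, 5), Rational(1, 2)) = Pow(Add(5, b), Rational(1, 2)))
Add(Function('m')(Mul(Add(D, 6), 2)), -19774) = Add(Pow(Add(5, Mul(Add(6, 6), 2)), Rational(1, 2)), -19774) = Add(Pow(Add(5, Mul(12, 2)), Rational(1, 2)), -19774) = Add(Pow(Add(5, 24), Rational(1, 2)), -19774) = Add(Pow(29, Rational(1, 2)), -19774) = Add(-19774, Pow(29, Rational(1, 2)))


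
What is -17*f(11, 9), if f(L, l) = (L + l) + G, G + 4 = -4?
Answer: -204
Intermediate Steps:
G = -8 (G = -4 - 4 = -8)
f(L, l) = -8 + L + l (f(L, l) = (L + l) - 8 = -8 + L + l)
-17*f(11, 9) = -17*(-8 + 11 + 9) = -17*12 = -204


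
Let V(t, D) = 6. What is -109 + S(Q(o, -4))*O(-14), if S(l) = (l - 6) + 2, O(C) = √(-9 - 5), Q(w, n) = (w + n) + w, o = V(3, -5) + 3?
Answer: -109 + 10*I*√14 ≈ -109.0 + 37.417*I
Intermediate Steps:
o = 9 (o = 6 + 3 = 9)
Q(w, n) = n + 2*w (Q(w, n) = (n + w) + w = n + 2*w)
O(C) = I*√14 (O(C) = √(-14) = I*√14)
S(l) = -4 + l (S(l) = (-6 + l) + 2 = -4 + l)
-109 + S(Q(o, -4))*O(-14) = -109 + (-4 + (-4 + 2*9))*(I*√14) = -109 + (-4 + (-4 + 18))*(I*√14) = -109 + (-4 + 14)*(I*√14) = -109 + 10*(I*√14) = -109 + 10*I*√14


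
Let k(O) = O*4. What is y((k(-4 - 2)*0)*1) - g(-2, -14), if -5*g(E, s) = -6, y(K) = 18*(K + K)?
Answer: -6/5 ≈ -1.2000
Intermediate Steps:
k(O) = 4*O
y(K) = 36*K (y(K) = 18*(2*K) = 36*K)
g(E, s) = 6/5 (g(E, s) = -1/5*(-6) = 6/5)
y((k(-4 - 2)*0)*1) - g(-2, -14) = 36*(((4*(-4 - 2))*0)*1) - 1*6/5 = 36*(((4*(-6))*0)*1) - 6/5 = 36*(-24*0*1) - 6/5 = 36*(0*1) - 6/5 = 36*0 - 6/5 = 0 - 6/5 = -6/5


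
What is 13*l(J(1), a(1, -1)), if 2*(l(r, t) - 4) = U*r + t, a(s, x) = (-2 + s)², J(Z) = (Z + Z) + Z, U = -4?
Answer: -39/2 ≈ -19.500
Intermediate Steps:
J(Z) = 3*Z (J(Z) = 2*Z + Z = 3*Z)
l(r, t) = 4 + t/2 - 2*r (l(r, t) = 4 + (-4*r + t)/2 = 4 + (t - 4*r)/2 = 4 + (t/2 - 2*r) = 4 + t/2 - 2*r)
13*l(J(1), a(1, -1)) = 13*(4 + (-2 + 1)²/2 - 6) = 13*(4 + (½)*(-1)² - 2*3) = 13*(4 + (½)*1 - 6) = 13*(4 + ½ - 6) = 13*(-3/2) = -39/2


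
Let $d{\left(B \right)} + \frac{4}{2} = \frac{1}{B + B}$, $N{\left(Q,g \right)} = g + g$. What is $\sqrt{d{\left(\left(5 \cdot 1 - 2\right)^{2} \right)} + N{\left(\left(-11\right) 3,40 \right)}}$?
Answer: $\frac{\sqrt{2810}}{6} \approx 8.8349$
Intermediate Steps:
$N{\left(Q,g \right)} = 2 g$
$d{\left(B \right)} = -2 + \frac{1}{2 B}$ ($d{\left(B \right)} = -2 + \frac{1}{B + B} = -2 + \frac{1}{2 B}$)
$\sqrt{d{\left(\left(5 \cdot 1 - 2\right)^{2} \right)} + N{\left(\left(-11\right) 3,40 \right)}} = \sqrt{\left(-2 + \frac{1}{2 \left(5 \cdot 1 - 2\right)^{2}}\right) + 2 \cdot 40} = \sqrt{\left(-2 + \frac{1}{2 \left(5 - 2\right)^{2}}\right) + 80} = \sqrt{\left(-2 + \frac{1}{2 \cdot 3^{2}}\right) + 80} = \sqrt{\left(-2 + \frac{1}{2 \cdot 9}\right) + 80} = \sqrt{\left(-2 + \frac{1}{2} \cdot \frac{1}{9}\right) + 80} = \sqrt{\left(-2 + \frac{1}{18}\right) + 80} = \sqrt{- \frac{35}{18} + 80} = \sqrt{\frac{1405}{18}} = \frac{\sqrt{2810}}{6}$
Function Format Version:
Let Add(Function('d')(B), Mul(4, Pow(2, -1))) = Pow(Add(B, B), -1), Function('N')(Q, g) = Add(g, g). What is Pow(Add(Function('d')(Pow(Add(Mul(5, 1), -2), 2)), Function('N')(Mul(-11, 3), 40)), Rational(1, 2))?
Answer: Mul(Rational(1, 6), Pow(2810, Rational(1, 2))) ≈ 8.8349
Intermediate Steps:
Function('N')(Q, g) = Mul(2, g)
Function('d')(B) = Add(-2, Mul(Rational(1, 2), Pow(B, -1))) (Function('d')(B) = Add(-2, Pow(Add(B, B), -1)) = Add(-2, Pow(Mul(2, B), -1)) = Add(-2, Mul(Rational(1, 2), Pow(B, -1))))
Pow(Add(Function('d')(Pow(Add(Mul(5, 1), -2), 2)), Function('N')(Mul(-11, 3), 40)), Rational(1, 2)) = Pow(Add(Add(-2, Mul(Rational(1, 2), Pow(Pow(Add(Mul(5, 1), -2), 2), -1))), Mul(2, 40)), Rational(1, 2)) = Pow(Add(Add(-2, Mul(Rational(1, 2), Pow(Pow(Add(5, -2), 2), -1))), 80), Rational(1, 2)) = Pow(Add(Add(-2, Mul(Rational(1, 2), Pow(Pow(3, 2), -1))), 80), Rational(1, 2)) = Pow(Add(Add(-2, Mul(Rational(1, 2), Pow(9, -1))), 80), Rational(1, 2)) = Pow(Add(Add(-2, Mul(Rational(1, 2), Rational(1, 9))), 80), Rational(1, 2)) = Pow(Add(Add(-2, Rational(1, 18)), 80), Rational(1, 2)) = Pow(Add(Rational(-35, 18), 80), Rational(1, 2)) = Pow(Rational(1405, 18), Rational(1, 2)) = Mul(Rational(1, 6), Pow(2810, Rational(1, 2)))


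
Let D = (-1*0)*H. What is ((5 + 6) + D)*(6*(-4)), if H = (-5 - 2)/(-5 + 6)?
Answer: -264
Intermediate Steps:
H = -7 (H = -7/1 = -7*1 = -7)
D = 0 (D = -1*0*(-7) = 0*(-7) = 0)
((5 + 6) + D)*(6*(-4)) = ((5 + 6) + 0)*(6*(-4)) = (11 + 0)*(-24) = 11*(-24) = -264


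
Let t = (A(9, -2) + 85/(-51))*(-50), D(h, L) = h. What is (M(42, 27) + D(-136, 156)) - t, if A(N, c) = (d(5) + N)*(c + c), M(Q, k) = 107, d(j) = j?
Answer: -8737/3 ≈ -2912.3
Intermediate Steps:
A(N, c) = 2*c*(5 + N) (A(N, c) = (5 + N)*(c + c) = (5 + N)*(2*c) = 2*c*(5 + N))
t = 8650/3 (t = (2*(-2)*(5 + 9) + 85/(-51))*(-50) = (2*(-2)*14 + 85*(-1/51))*(-50) = (-56 - 5/3)*(-50) = -173/3*(-50) = 8650/3 ≈ 2883.3)
(M(42, 27) + D(-136, 156)) - t = (107 - 136) - 1*8650/3 = -29 - 8650/3 = -8737/3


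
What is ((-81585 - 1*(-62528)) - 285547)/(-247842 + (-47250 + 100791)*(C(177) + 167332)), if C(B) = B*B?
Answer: -304604/10636260759 ≈ -2.8638e-5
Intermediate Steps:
C(B) = B²
((-81585 - 1*(-62528)) - 285547)/(-247842 + (-47250 + 100791)*(C(177) + 167332)) = ((-81585 - 1*(-62528)) - 285547)/(-247842 + (-47250 + 100791)*(177² + 167332)) = ((-81585 + 62528) - 285547)/(-247842 + 53541*(31329 + 167332)) = (-19057 - 285547)/(-247842 + 53541*198661) = -304604/(-247842 + 10636508601) = -304604/10636260759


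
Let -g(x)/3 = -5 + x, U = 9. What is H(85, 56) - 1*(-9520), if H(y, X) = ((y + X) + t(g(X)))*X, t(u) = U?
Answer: 17920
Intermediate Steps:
g(x) = 15 - 3*x (g(x) = -3*(-5 + x) = 15 - 3*x)
t(u) = 9
H(y, X) = X*(9 + X + y) (H(y, X) = ((y + X) + 9)*X = ((X + y) + 9)*X = (9 + X + y)*X = X*(9 + X + y))
H(85, 56) - 1*(-9520) = 56*(9 + 56 + 85) - 1*(-9520) = 56*150 + 9520 = 8400 + 9520 = 17920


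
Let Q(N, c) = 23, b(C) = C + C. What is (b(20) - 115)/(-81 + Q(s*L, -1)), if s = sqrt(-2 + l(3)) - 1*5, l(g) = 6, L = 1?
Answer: 75/58 ≈ 1.2931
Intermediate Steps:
b(C) = 2*C
s = -3 (s = sqrt(-2 + 6) - 1*5 = sqrt(4) - 5 = 2 - 5 = -3)
(b(20) - 115)/(-81 + Q(s*L, -1)) = (2*20 - 115)/(-81 + 23) = (40 - 115)/(-58) = -75*(-1/58) = 75/58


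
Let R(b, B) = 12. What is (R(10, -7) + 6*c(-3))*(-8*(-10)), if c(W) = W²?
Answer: 5280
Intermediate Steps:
(R(10, -7) + 6*c(-3))*(-8*(-10)) = (12 + 6*(-3)²)*(-8*(-10)) = (12 + 6*9)*80 = (12 + 54)*80 = 66*80 = 5280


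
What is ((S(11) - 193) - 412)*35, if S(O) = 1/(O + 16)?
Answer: -571690/27 ≈ -21174.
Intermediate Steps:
S(O) = 1/(16 + O)
((S(11) - 193) - 412)*35 = ((1/(16 + 11) - 193) - 412)*35 = ((1/27 - 193) - 412)*35 = (-5210/27 - 412)*35 = -16334/27*35 = -571690/27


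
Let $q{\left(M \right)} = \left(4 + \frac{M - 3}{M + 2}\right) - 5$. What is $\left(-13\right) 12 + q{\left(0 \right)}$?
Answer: $- \frac{317}{2} \approx -158.5$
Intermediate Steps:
$q{\left(M \right)} = -1 + \frac{-3 + M}{2 + M}$ ($q{\left(M \right)} = \left(4 + \frac{-3 + M}{2 + M}\right) - 5 = -1 + \frac{-3 + M}{2 + M}$)
$\left(-13\right) 12 + q{\left(0 \right)} = \left(-13\right) 12 - \frac{5}{2 + 0} = -156 - \frac{5}{2} = - \frac{317}{2}$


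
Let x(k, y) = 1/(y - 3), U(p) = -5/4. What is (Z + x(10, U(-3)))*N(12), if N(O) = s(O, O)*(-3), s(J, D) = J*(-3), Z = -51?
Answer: -94068/17 ≈ -5533.4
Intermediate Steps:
U(p) = -5/4 (U(p) = -5*1/4 = -5/4)
s(J, D) = -3*J
N(O) = 9*O (N(O) = -3*O*(-3) = 9*O)
x(k, y) = 1/(-3 + y)
(Z + x(10, U(-3)))*N(12) = (-51 + 1/(-3 - 5/4))*(9*12) = (-51 + 1/(-17/4))*108 = (-51 - 4/17)*108 = -871/17*108 = -94068/17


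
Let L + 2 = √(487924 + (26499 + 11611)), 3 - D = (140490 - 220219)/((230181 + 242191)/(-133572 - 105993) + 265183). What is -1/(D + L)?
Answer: 2624611416691185487442/1061485487817955463244489761 - 4035818603138941278529*√526034/2122970975635910926488979522 ≈ -0.0013763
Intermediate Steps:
D = 209684556954/63528093023 (D = 3 - (140490 - 220219)/((230181 + 242191)/(-133572 - 105993) + 265183) = 3 - (-79729)/(472372/(-239565) + 265183) = 3 - (-79729)/(472372*(-1/239565) + 265183) = 3 - (-79729)/(-472372/239565 + 265183) = 3 - (-79729)/63528093023/239565 = 3 - (-79729)*239565/63528093023 = 3 - 1*(-19100277885/63528093023) = 3 + 19100277885/63528093023 = 209684556954/63528093023 ≈ 3.3007)
L = -2 + √526034 (L = -2 + √(487924 + (26499 + 11611)) = -2 + √(487924 + 38110) = -2 + √526034 ≈ 723.28)
-1/(D + L) = -1/(209684556954/63528093023 + (-2 + √526034)) = -1/(82628370908/63528093023 + √526034)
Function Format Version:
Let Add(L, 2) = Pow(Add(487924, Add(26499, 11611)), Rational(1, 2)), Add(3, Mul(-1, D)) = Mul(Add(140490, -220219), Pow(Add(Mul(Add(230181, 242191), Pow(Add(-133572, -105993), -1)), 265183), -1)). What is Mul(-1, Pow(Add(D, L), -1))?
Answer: Add(Rational(2624611416691185487442, 1061485487817955463244489761), Mul(Rational(-4035818603138941278529, 2122970975635910926488979522), Pow(526034, Rational(1, 2)))) ≈ -0.0013763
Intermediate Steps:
D = Rational(209684556954, 63528093023) (D = Add(3, Mul(-1, Mul(Add(140490, -220219), Pow(Add(Mul(Add(230181, 242191), Pow(Add(-133572, -105993), -1)), 265183), -1)))) = Add(3, Mul(-1, Mul(-79729, Pow(Add(Mul(472372, Pow(-239565, -1)), 265183), -1)))) = Add(3, Mul(-1, Mul(-79729, Pow(Add(Mul(472372, Rational(-1, 239565)), 265183), -1)))) = Add(3, Mul(-1, Mul(-79729, Pow(Add(Rational(-472372, 239565), 265183), -1)))) = Add(3, Mul(-1, Mul(-79729, Pow(Rational(63528093023, 239565), -1)))) = Add(3, Mul(-1, Mul(-79729, Rational(239565, 63528093023)))) = Add(3, Mul(-1, Rational(-19100277885, 63528093023))) = Add(3, Rational(19100277885, 63528093023)) = Rational(209684556954, 63528093023) ≈ 3.3007)
L = Add(-2, Pow(526034, Rational(1, 2))) (L = Add(-2, Pow(Add(487924, Add(26499, 11611)), Rational(1, 2))) = Add(-2, Pow(Add(487924, 38110), Rational(1, 2))) = Add(-2, Pow(526034, Rational(1, 2))) ≈ 723.28)
Mul(-1, Pow(Add(D, L), -1)) = Mul(-1, Pow(Add(Rational(209684556954, 63528093023), Add(-2, Pow(526034, Rational(1, 2)))), -1)) = Mul(-1, Pow(Add(Rational(82628370908, 63528093023), Pow(526034, Rational(1, 2))), -1))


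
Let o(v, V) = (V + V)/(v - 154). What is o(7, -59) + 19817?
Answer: 2913217/147 ≈ 19818.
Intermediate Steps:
o(v, V) = 2*V/(-154 + v) (o(v, V) = (2*V)/(-154 + v) = 2*V/(-154 + v))
o(7, -59) + 19817 = 2*(-59)/(-154 + 7) + 19817 = 2*(-59)/(-147) + 19817 = 2*(-59)*(-1/147) + 19817 = 118/147 + 19817 = 2913217/147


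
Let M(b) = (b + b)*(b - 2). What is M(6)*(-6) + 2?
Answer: -286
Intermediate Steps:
M(b) = 2*b*(-2 + b) (M(b) = (2*b)*(-2 + b) = 2*b*(-2 + b))
M(6)*(-6) + 2 = (2*6*(-2 + 6))*(-6) + 2 = (2*6*4)*(-6) + 2 = 48*(-6) + 2 = -288 + 2 = -286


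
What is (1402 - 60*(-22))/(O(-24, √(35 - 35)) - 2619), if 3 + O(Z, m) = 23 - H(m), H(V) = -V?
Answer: -2722/2599 ≈ -1.0473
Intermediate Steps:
O(Z, m) = 20 + m (O(Z, m) = -3 + (23 - (-1)*m) = -3 + (23 + m) = 20 + m)
(1402 - 60*(-22))/(O(-24, √(35 - 35)) - 2619) = (1402 - 60*(-22))/((20 + √(35 - 35)) - 2619) = (1402 + 1320)/((20 + √0) - 2619) = 2722/((20 + 0) - 2619) = 2722/(20 - 2619) = 2722/(-2599) = 2722*(-1/2599) = -2722/2599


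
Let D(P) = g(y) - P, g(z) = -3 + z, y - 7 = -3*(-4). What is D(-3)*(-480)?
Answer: -9120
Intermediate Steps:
y = 19 (y = 7 - 3*(-4) = 7 + 12 = 19)
D(P) = 16 - P (D(P) = (-3 + 19) - P = 16 - P)
D(-3)*(-480) = (16 - 1*(-3))*(-480) = (16 + 3)*(-480) = 19*(-480) = -9120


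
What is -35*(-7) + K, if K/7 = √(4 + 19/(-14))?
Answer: 245 + √518/2 ≈ 256.38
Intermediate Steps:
K = √518/2 (K = 7*√(4 + 19/(-14)) = 7*√(4 + 19*(-1/14)) = 7*√(4 - 19/14) = 7*√(37/14) = 7*(√518/14) = √518/2 ≈ 11.380)
-35*(-7) + K = -35*(-7) + √518/2 = 245 + √518/2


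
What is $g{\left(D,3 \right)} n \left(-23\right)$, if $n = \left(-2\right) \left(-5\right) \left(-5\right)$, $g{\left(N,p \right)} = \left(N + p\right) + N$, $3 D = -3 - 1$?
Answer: $\frac{1150}{3} \approx 383.33$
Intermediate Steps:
$D = - \frac{4}{3}$ ($D = \frac{-3 - 1}{3} = \frac{1}{3} \left(-4\right) = - \frac{4}{3} \approx -1.3333$)
$g{\left(N,p \right)} = p + 2 N$
$n = -50$ ($n = 10 \left(-5\right) = -50$)
$g{\left(D,3 \right)} n \left(-23\right) = \left(3 + 2 \left(- \frac{4}{3}\right)\right) \left(-50\right) \left(-23\right) = \left(3 - \frac{8}{3}\right) \left(-50\right) \left(-23\right) = \frac{1}{3} \left(-50\right) \left(-23\right) = \left(- \frac{50}{3}\right) \left(-23\right) = \frac{1150}{3}$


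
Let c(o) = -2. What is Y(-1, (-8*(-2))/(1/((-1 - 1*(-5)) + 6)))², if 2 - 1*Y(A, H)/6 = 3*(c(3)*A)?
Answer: 576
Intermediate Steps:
Y(A, H) = 12 + 36*A (Y(A, H) = 12 - 18*(-2*A) = 12 - (-36)*A = 12 + 36*A)
Y(-1, (-8*(-2))/(1/((-1 - 1*(-5)) + 6)))² = (12 + 36*(-1))² = (12 - 36)² = (-24)² = 576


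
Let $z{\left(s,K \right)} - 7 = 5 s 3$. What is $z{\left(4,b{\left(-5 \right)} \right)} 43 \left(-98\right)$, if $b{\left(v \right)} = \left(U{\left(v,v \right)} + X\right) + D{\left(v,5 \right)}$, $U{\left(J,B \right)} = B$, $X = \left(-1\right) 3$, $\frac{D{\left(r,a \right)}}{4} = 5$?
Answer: $-282338$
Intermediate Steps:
$D{\left(r,a \right)} = 20$ ($D{\left(r,a \right)} = 4 \cdot 5 = 20$)
$X = -3$
$b{\left(v \right)} = 17 + v$ ($b{\left(v \right)} = \left(v - 3\right) + 20 = \left(-3 + v\right) + 20 = 17 + v$)
$z{\left(s,K \right)} = 7 + 15 s$ ($z{\left(s,K \right)} = 7 + 5 s 3 = 7 + 15 s$)
$z{\left(4,b{\left(-5 \right)} \right)} 43 \left(-98\right) = \left(7 + 15 \cdot 4\right) 43 \left(-98\right) = \left(7 + 60\right) 43 \left(-98\right) = 67 \cdot 43 \left(-98\right) = 2881 \left(-98\right) = -282338$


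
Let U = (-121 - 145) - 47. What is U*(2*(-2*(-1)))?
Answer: -1252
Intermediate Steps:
U = -313 (U = -266 - 47 = -313)
U*(2*(-2*(-1))) = -626*(-2*(-1)) = -626*2 = -313*4 = -1252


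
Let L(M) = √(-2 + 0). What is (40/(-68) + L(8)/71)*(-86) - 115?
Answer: -1095/17 - 86*I*√2/71 ≈ -64.412 - 1.713*I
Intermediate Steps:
L(M) = I*√2 (L(M) = √(-2) = I*√2)
(40/(-68) + L(8)/71)*(-86) - 115 = (40/(-68) + (I*√2)/71)*(-86) - 115 = (40*(-1/68) + (I*√2)*(1/71))*(-86) - 115 = (-10/17 + I*√2/71)*(-86) - 115 = (860/17 - 86*I*√2/71) - 115 = -1095/17 - 86*I*√2/71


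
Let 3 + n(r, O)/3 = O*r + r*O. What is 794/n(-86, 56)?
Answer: -794/28905 ≈ -0.027469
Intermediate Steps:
n(r, O) = -9 + 6*O*r (n(r, O) = -9 + 3*(O*r + r*O) = -9 + 3*(O*r + O*r) = -9 + 3*(2*O*r) = -9 + 6*O*r)
794/n(-86, 56) = 794/(-9 + 6*56*(-86)) = 794/(-9 - 28896) = 794/(-28905) = 794*(-1/28905) = -794/28905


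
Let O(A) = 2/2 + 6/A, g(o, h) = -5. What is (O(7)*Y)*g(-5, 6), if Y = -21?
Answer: 195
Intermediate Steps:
O(A) = 1 + 6/A (O(A) = 2*(½) + 6/A = 1 + 6/A)
(O(7)*Y)*g(-5, 6) = (((6 + 7)/7)*(-21))*(-5) = (((⅐)*13)*(-21))*(-5) = ((13/7)*(-21))*(-5) = -39*(-5) = 195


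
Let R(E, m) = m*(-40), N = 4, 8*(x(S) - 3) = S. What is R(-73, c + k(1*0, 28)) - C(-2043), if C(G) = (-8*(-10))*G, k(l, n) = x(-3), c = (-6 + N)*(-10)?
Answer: 162535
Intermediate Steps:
x(S) = 3 + S/8
c = 20 (c = (-6 + 4)*(-10) = -2*(-10) = 20)
k(l, n) = 21/8 (k(l, n) = 3 + (⅛)*(-3) = 3 - 3/8 = 21/8)
C(G) = 80*G
R(E, m) = -40*m
R(-73, c + k(1*0, 28)) - C(-2043) = -40*(20 + 21/8) - 80*(-2043) = -40*181/8 - 1*(-163440) = -905 + 163440 = 162535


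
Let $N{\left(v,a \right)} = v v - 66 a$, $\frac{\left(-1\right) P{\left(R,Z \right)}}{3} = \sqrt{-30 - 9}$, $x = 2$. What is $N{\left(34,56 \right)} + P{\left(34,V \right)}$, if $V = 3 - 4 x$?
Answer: $-2540 - 3 i \sqrt{39} \approx -2540.0 - 18.735 i$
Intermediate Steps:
$V = -5$ ($V = 3 - 8 = -5$)
$P{\left(R,Z \right)} = - 3 i \sqrt{39}$ ($P{\left(R,Z \right)} = - 3 \sqrt{-30 - 9} = - 3 \sqrt{-39} = - 3 i \sqrt{39}$)
$N{\left(v,a \right)} = v^{2} - 66 a$
$N{\left(34,56 \right)} + P{\left(34,V \right)} = \left(34^{2} - 3696\right) - 3 i \sqrt{39} = \left(1156 - 3696\right) - 3 i \sqrt{39} = -2540 - 3 i \sqrt{39}$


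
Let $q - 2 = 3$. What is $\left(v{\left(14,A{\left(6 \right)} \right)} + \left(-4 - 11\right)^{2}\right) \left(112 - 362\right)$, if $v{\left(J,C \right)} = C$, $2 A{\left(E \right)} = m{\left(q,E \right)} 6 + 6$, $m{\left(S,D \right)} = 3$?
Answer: $-59250$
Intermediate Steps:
$q = 5$ ($q = 2 + 3 = 5$)
$A{\left(E \right)} = 12$ ($A{\left(E \right)} = \frac{3 \cdot 6 + 6}{2} = \frac{18 + 6}{2} = \frac{1}{2} \cdot 24 = 12$)
$\left(v{\left(14,A{\left(6 \right)} \right)} + \left(-4 - 11\right)^{2}\right) \left(112 - 362\right) = \left(12 + \left(-4 - 11\right)^{2}\right) \left(112 - 362\right) = \left(12 + \left(-15\right)^{2}\right) \left(-250\right) = \left(12 + 225\right) \left(-250\right) = 237 \left(-250\right) = -59250$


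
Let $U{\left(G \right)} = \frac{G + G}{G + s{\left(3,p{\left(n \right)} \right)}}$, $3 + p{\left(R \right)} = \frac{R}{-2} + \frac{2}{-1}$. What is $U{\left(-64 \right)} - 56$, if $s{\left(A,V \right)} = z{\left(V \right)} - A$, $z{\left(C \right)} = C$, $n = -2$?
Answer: $- \frac{3848}{71} \approx -54.197$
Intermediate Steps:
$p{\left(R \right)} = -5 - \frac{R}{2}$ ($p{\left(R \right)} = -3 + \left(\frac{R}{-2} + \frac{2}{-1}\right) = -3 + \left(R \left(- \frac{1}{2}\right) + 2 \left(-1\right)\right) = -3 - \left(2 + \frac{R}{2}\right) = -5 - \frac{R}{2}$)
$s{\left(A,V \right)} = V - A$
$U{\left(G \right)} = \frac{2 G}{-7 + G}$ ($U{\left(G \right)} = \frac{G + G}{G - 7} = \frac{2 G}{G + \left(\left(-5 + 1\right) - 3\right)} = \frac{2 G}{G - 7} = \frac{2 G}{-7 + G}$)
$U{\left(-64 \right)} - 56 = 2 \left(-64\right) \frac{1}{-7 - 64} - 56 = 2 \left(-64\right) \frac{1}{-71} - 56 = 2 \left(-64\right) \left(- \frac{1}{71}\right) - 56 = \frac{128}{71} - 56 = - \frac{3848}{71}$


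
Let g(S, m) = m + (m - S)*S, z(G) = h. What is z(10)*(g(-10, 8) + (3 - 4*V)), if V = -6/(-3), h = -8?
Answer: 1416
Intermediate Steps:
z(G) = -8
V = 2 (V = -6*(-⅓) = 2)
g(S, m) = m + S*(m - S)
z(10)*(g(-10, 8) + (3 - 4*V)) = -8*((8 - 1*(-10)² - 10*8) + (3 - 4*2)) = -8*((8 - 1*100 - 80) + (3 - 8)) = -8*((8 - 100 - 80) - 5) = -8*(-172 - 5) = -8*(-177) = 1416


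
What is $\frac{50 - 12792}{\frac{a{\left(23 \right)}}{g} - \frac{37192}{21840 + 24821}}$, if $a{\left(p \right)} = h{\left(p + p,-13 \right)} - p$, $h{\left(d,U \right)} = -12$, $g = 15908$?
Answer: $\frac{9458172381496}{593283471} \approx 15942.0$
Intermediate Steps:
$a{\left(p \right)} = -12 - p$
$\frac{50 - 12792}{\frac{a{\left(23 \right)}}{g} - \frac{37192}{21840 + 24821}} = \frac{50 - 12792}{\frac{-12 - 23}{15908} - \frac{37192}{21840 + 24821}} = \frac{50 - 12792}{\left(-12 - 23\right) \frac{1}{15908} - \frac{37192}{46661}} = - \frac{12742}{\left(-35\right) \frac{1}{15908} - \frac{37192}{46661}} = - \frac{12742}{- \frac{35}{15908} - \frac{37192}{46661}} = - \frac{12742}{- \frac{593283471}{742283188}} = \left(-12742\right) \left(- \frac{742283188}{593283471}\right) = \frac{9458172381496}{593283471}$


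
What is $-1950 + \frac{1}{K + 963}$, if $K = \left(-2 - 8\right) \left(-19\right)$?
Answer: $- \frac{2248349}{1153} \approx -1950.0$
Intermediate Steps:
$K = 190$ ($K = \left(-10\right) \left(-19\right) = 190$)
$-1950 + \frac{1}{K + 963} = -1950 + \frac{1}{190 + 963} = -1950 + \frac{1}{1153} = - \frac{2248349}{1153}$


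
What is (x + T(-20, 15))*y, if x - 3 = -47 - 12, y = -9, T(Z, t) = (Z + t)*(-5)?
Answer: 279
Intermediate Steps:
T(Z, t) = -5*Z - 5*t
x = -56 (x = 3 + (-47 - 12) = 3 - 59 = -56)
(x + T(-20, 15))*y = (-56 + (-5*(-20) - 5*15))*(-9) = (-56 + (100 - 75))*(-9) = (-56 + 25)*(-9) = -31*(-9) = 279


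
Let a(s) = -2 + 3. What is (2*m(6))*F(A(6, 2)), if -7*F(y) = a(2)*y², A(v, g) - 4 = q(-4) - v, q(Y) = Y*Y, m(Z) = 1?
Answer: -56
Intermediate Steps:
q(Y) = Y²
a(s) = 1
A(v, g) = 20 - v (A(v, g) = 4 + ((-4)² - v) = 4 + (16 - v) = 20 - v)
F(y) = -y²/7
(2*m(6))*F(A(6, 2)) = (2*1)*(-(20 - 1*6)²/7) = 2*(-(20 - 6)²/7) = 2*(-⅐*14²) = 2*(-⅐*196) = 2*(-28) = -56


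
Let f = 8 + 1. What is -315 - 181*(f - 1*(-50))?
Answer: -10994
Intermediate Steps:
f = 9
-315 - 181*(f - 1*(-50)) = -315 - 181*(9 - 1*(-50)) = -315 - 181*(9 + 50) = -315 - 181*59 = -315 - 10679 = -10994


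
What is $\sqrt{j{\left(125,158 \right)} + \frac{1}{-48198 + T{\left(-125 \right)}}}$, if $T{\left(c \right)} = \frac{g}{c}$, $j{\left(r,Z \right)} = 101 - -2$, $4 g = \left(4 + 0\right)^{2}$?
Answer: $\frac{\sqrt{3738658305238898}}{6024754} \approx 10.149$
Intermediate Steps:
$g = 4$ ($g = \frac{\left(4 + 0\right)^{2}}{4} = \frac{4^{2}}{4} = \frac{1}{4} \cdot 16 = 4$)
$j{\left(r,Z \right)} = 103$ ($j{\left(r,Z \right)} = 101 + 2 = 103$)
$T{\left(c \right)} = \frac{4}{c}$
$\sqrt{j{\left(125,158 \right)} + \frac{1}{-48198 + T{\left(-125 \right)}}} = \sqrt{103 + \frac{1}{-48198 + \frac{4}{-125}}} = \sqrt{103 + \frac{1}{-48198 + 4 \left(- \frac{1}{125}\right)}} = \sqrt{103 + \frac{1}{-48198 - \frac{4}{125}}} = \sqrt{103 + \frac{1}{- \frac{6024754}{125}}} = \sqrt{103 - \frac{125}{6024754}} = \sqrt{\frac{620549537}{6024754}} = \frac{\sqrt{3738658305238898}}{6024754}$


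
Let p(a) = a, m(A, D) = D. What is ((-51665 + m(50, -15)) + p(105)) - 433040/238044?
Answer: -3069388085/59511 ≈ -51577.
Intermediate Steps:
((-51665 + m(50, -15)) + p(105)) - 433040/238044 = ((-51665 - 15) + 105) - 433040/238044 = (-51680 + 105) - 433040/238044 = -51575 - 1*108260/59511 = -51575 - 108260/59511 = -3069388085/59511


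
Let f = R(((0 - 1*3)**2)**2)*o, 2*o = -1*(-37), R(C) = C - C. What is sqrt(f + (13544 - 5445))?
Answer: sqrt(8099) ≈ 89.994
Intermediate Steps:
R(C) = 0
o = 37/2 (o = (-1*(-37))/2 = (1/2)*37 = 37/2 ≈ 18.500)
f = 0 (f = 0*(37/2) = 0)
sqrt(f + (13544 - 5445)) = sqrt(0 + (13544 - 5445)) = sqrt(0 + 8099) = sqrt(8099)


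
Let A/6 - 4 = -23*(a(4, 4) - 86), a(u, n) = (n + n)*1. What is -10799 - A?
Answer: -21587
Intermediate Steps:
a(u, n) = 2*n (a(u, n) = (2*n)*1 = 2*n)
A = 10788 (A = 24 + 6*(-23*(2*4 - 86)) = 24 + 6*(-23*(8 - 86)) = 24 + 6*(-23*(-78)) = 24 + 6*1794 = 24 + 10764 = 10788)
-10799 - A = -10799 - 1*10788 = -10799 - 10788 = -21587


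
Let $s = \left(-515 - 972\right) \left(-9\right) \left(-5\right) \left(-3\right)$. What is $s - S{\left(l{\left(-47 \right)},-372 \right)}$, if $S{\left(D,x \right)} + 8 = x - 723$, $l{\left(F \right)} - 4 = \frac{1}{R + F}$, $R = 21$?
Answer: $201848$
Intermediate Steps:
$l{\left(F \right)} = 4 + \frac{1}{21 + F}$
$S{\left(D,x \right)} = -731 + x$ ($S{\left(D,x \right)} = -8 + \left(x - 723\right) = -8 + \left(-723 + x\right) = -731 + x$)
$s = 200745$ ($s = - 1487 \cdot 45 \left(-3\right) = \left(-1487\right) \left(-135\right) = 200745$)
$s - S{\left(l{\left(-47 \right)},-372 \right)} = 200745 - \left(-731 - 372\right) = 200745 - -1103 = 200745 + 1103 = 201848$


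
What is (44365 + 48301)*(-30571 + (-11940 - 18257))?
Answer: -5631127488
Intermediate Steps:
(44365 + 48301)*(-30571 + (-11940 - 18257)) = 92666*(-30571 - 30197) = 92666*(-60768) = -5631127488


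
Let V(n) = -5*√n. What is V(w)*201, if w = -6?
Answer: -1005*I*√6 ≈ -2461.7*I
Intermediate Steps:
V(w)*201 = -5*I*√6*201 = -1005*I*√6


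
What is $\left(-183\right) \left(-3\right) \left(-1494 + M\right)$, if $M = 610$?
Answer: $-485316$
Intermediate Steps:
$\left(-183\right) \left(-3\right) \left(-1494 + M\right) = \left(-183\right) \left(-3\right) \left(-1494 + 610\right) = 549 \left(-884\right) = -485316$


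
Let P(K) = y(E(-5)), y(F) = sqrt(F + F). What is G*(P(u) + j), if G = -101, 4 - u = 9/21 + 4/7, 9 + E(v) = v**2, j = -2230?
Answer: 225230 - 404*sqrt(2) ≈ 2.2466e+5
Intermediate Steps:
E(v) = -9 + v**2
u = 3 (u = 4 - (9/21 + 4/7) = 4 - (9*(1/21) + 4*(1/7)) = 4 - (3/7 + 4/7) = 4 - 1*1 = 4 - 1 = 3)
y(F) = sqrt(2)*sqrt(F) (y(F) = sqrt(2*F) = sqrt(2)*sqrt(F))
P(K) = 4*sqrt(2) (P(K) = sqrt(2)*sqrt(-9 + (-5)**2) = sqrt(2)*sqrt(-9 + 25) = sqrt(2)*sqrt(16) = sqrt(2)*4 = 4*sqrt(2))
G*(P(u) + j) = -101*(4*sqrt(2) - 2230) = -101*(-2230 + 4*sqrt(2)) = 225230 - 404*sqrt(2)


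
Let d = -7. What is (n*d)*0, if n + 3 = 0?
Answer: 0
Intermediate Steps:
n = -3 (n = -3 + 0 = -3)
(n*d)*0 = -3*(-7)*0 = 21*0 = 0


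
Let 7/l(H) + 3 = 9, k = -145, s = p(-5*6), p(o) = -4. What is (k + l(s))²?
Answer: 744769/36 ≈ 20688.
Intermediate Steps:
s = -4
l(H) = 7/6 (l(H) = 7/(-3 + 9) = 7/6)
(k + l(s))² = (-145 + 7/6)² = (-863/6)² = 744769/36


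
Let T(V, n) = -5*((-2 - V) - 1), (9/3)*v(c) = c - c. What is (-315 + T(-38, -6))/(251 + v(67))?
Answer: -490/251 ≈ -1.9522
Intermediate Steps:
v(c) = 0 (v(c) = (c - c)/3 = (⅓)*0 = 0)
T(V, n) = 15 + 5*V (T(V, n) = -5*(-3 - V) = 15 + 5*V)
(-315 + T(-38, -6))/(251 + v(67)) = (-315 + (15 + 5*(-38)))/(251 + 0) = (-315 + (15 - 190))/251 = (-315 - 175)*(1/251) = -490*1/251 = -490/251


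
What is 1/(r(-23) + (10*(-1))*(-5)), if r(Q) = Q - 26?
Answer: 1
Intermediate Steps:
r(Q) = -26 + Q
1/(r(-23) + (10*(-1))*(-5)) = 1/((-26 - 23) + (10*(-1))*(-5)) = 1/(-49 - 10*(-5)) = 1/(-49 + 50) = 1/1 = 1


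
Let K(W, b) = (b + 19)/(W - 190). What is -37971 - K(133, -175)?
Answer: -721501/19 ≈ -37974.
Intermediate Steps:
K(W, b) = (19 + b)/(-190 + W)
-37971 - K(133, -175) = -37971 - (19 - 175)/(-190 + 133) = -37971 - (-156)/(-57) = -37971 - (-1)*(-156)/57 = -37971 - 1*52/19 = -37971 - 52/19 = -721501/19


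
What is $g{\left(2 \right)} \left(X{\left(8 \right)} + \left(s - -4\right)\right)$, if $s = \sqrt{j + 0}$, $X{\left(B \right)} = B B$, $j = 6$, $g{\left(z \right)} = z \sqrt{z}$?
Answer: $2 \sqrt{2} \left(68 + \sqrt{6}\right) \approx 199.26$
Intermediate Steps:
$g{\left(z \right)} = z^{\frac{3}{2}}$
$X{\left(B \right)} = B^{2}$
$s = \sqrt{6}$ ($s = \sqrt{6 + 0} = \sqrt{6} \approx 2.4495$)
$g{\left(2 \right)} \left(X{\left(8 \right)} + \left(s - -4\right)\right) = 2^{\frac{3}{2}} \left(8^{2} + \left(\sqrt{6} - -4\right)\right) = 2 \sqrt{2} \left(64 + \left(\sqrt{6} + 4\right)\right) = 2 \sqrt{2} \left(64 + \left(4 + \sqrt{6}\right)\right) = 2 \sqrt{2} \left(68 + \sqrt{6}\right)$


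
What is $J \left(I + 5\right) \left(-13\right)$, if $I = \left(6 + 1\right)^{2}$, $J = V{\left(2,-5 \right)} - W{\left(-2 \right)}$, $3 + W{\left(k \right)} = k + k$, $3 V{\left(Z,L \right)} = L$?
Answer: $-3744$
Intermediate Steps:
$V{\left(Z,L \right)} = \frac{L}{3}$
$W{\left(k \right)} = -3 + 2 k$ ($W{\left(k \right)} = -3 + \left(k + k\right) = -3 + 2 k$)
$J = \frac{16}{3}$ ($J = \frac{1}{3} \left(-5\right) - \left(-3 + 2 \left(-2\right)\right) = - \frac{5}{3} - \left(-3 - 4\right) = - \frac{5}{3} - -7 = - \frac{5}{3} + 7 = \frac{16}{3} \approx 5.3333$)
$I = 49$ ($I = 7^{2} = 49$)
$J \left(I + 5\right) \left(-13\right) = \frac{16 \left(49 + 5\right)}{3} \left(-13\right) = \frac{16}{3} \cdot 54 \left(-13\right) = 288 \left(-13\right) = -3744$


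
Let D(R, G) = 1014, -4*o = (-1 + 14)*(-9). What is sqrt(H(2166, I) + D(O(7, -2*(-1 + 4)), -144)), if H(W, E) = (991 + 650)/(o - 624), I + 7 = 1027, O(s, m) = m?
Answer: sqrt(635917802)/793 ≈ 31.800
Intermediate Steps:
I = 1020 (I = -7 + 1027 = 1020)
o = 117/4 (o = -(-1 + 14)*(-9)/4 = -13*(-9)/4 = -1/4*(-117) = 117/4 ≈ 29.250)
H(W, E) = -2188/793 (H(W, E) = (991 + 650)/(117/4 - 624) = 1641/(-2379/4) = 1641*(-4/2379) = -2188/793)
sqrt(H(2166, I) + D(O(7, -2*(-1 + 4)), -144)) = sqrt(-2188/793 + 1014) = sqrt(801914/793) = sqrt(635917802)/793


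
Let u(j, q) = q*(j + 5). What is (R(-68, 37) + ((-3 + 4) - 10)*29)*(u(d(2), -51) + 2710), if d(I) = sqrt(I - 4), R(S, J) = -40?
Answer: -738955 + 15351*I*sqrt(2) ≈ -7.3896e+5 + 21710.0*I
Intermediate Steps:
d(I) = sqrt(-4 + I)
u(j, q) = q*(5 + j)
(R(-68, 37) + ((-3 + 4) - 10)*29)*(u(d(2), -51) + 2710) = (-40 + ((-3 + 4) - 10)*29)*(-51*(5 + sqrt(-4 + 2)) + 2710) = (-40 + (1 - 10)*29)*(-51*(5 + sqrt(-2)) + 2710) = (-40 - 9*29)*(-51*(5 + I*sqrt(2)) + 2710) = (-40 - 261)*((-255 - 51*I*sqrt(2)) + 2710) = -301*(2455 - 51*I*sqrt(2)) = -738955 + 15351*I*sqrt(2)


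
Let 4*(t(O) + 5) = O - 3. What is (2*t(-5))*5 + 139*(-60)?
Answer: -8410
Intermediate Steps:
t(O) = -23/4 + O/4 (t(O) = -5 + (O - 3)/4 = -5 + (-3 + O)/4 = -5 + (-3/4 + O/4) = -23/4 + O/4)
(2*t(-5))*5 + 139*(-60) = (2*(-23/4 + (1/4)*(-5)))*5 + 139*(-60) = (2*(-23/4 - 5/4))*5 - 8340 = (2*(-7))*5 - 8340 = -14*5 - 8340 = -70 - 8340 = -8410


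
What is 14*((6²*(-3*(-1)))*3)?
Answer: 4536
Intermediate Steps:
14*((6²*(-3*(-1)))*3) = 14*((36*3)*3) = 14*(108*3) = 14*324 = 4536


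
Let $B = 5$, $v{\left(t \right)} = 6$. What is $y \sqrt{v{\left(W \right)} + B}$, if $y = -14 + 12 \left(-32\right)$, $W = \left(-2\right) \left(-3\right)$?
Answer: $- 398 \sqrt{11} \approx -1320.0$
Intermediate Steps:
$W = 6$
$y = -398$ ($y = -14 - 384 = -398$)
$y \sqrt{v{\left(W \right)} + B} = - 398 \sqrt{6 + 5} = - 398 \sqrt{11}$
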